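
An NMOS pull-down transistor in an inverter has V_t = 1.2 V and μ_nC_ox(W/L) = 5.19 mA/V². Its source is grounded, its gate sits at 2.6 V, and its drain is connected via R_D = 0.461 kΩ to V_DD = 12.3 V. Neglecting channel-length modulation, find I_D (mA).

I_D = 5.09 mA

V_GS = V_G = 2.6 V, so V_ov = 2.6 − 1.2 = 1.4 V.
Assume saturation: I_D = ½ k_n V_ov² = 0.5 × 5.19 × 1.4² = 5.09 mA, giving V_DS = V_DD − I_D R_D = 12.3 − 5.09 × 0.461 = 9.96 V.
V_DS = 9.96 V ≥ V_ov = 1.4 V, confirming saturation.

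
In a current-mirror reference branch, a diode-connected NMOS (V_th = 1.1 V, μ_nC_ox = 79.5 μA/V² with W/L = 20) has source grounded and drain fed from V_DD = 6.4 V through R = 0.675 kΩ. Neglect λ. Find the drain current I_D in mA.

With gate tied to drain, V_GS = V_DS ≥ V_GS − V_th, so the device is in saturation.
k_n = μ_nC_ox · (W/L) = 1.59 mA/V².
KCL at the drain: ½ k_n (V_GS − V_th)² = (V_DD − V_GS)/R.
Let x = V_GS − 1.1. Then 0.537 x² + x − 5.3 = 0, giving x = 2.35 V (positive root), so V_GS = 3.45 V.
I_D = (V_DD − V_GS)/R = (6.4 − 3.45) / 0.675 = 4.38 mA.

I_D = 4.38 mA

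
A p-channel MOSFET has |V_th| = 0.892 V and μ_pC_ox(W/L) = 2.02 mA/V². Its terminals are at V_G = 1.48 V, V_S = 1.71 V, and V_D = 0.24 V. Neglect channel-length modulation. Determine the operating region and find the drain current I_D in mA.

V_SG = V_S − V_G = 1.71 − 1.48 = 0.23 V; V_SD = V_S − V_D = 1.71 − 0.24 = 1.47 V.
V_SG = 0.23 V < |V_th| = 0.892 V, so the transistor is in cutoff.

Cutoff; I_D = 0 mA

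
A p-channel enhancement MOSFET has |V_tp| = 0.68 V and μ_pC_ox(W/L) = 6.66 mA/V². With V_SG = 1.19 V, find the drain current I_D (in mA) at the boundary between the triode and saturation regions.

At the boundary V_SD = V_ov = V_SG − |V_tp| = 1.19 − 0.68 = 0.51 V.
I_D = ½ k_p V_ov² = 0.5 × 6.66 × 0.51² = 0.866 mA.

I_D = 0.866 mA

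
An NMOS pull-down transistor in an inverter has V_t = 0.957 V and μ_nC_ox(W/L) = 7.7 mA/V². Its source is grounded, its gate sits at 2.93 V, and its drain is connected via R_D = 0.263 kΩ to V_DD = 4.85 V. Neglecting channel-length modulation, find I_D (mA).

I_D = 13.4 mA

V_GS = V_G = 2.93 V, so V_ov = 2.93 − 0.957 = 1.97 V.
Assume saturation: I_D = ½ k_n V_ov² = 0.5 × 7.7 × 1.97² = 15 mA, giving V_DS = V_DD − I_D R_D = 4.85 − 15 × 0.263 = 0.908 V.
But 0.908 V < V_ov = 1.97 V, so the device is actually in triode.
In triode I_D = k_n[V_ov V_DS − ½ V_DS²] and I_D = (V_DD − V_DS)/R_D. Equating: 1.01 V_DS² − 4.996 V_DS + 4.85 = 0, giving V_DS = 1.33 V (the root below V_ov).
I_D = (4.85 − 1.33) / 0.263 = 13.4 mA.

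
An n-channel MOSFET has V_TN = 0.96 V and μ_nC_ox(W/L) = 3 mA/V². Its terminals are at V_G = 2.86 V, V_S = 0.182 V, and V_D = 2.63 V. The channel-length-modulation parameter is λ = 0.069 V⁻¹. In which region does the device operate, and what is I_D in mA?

Saturation; I_D = 5.18 mA

V_GS = V_G − V_S = 2.86 − 0.182 = 2.68 V; V_DS = V_D − V_S = 2.63 − 0.182 = 2.45 V.
V_ov = V_GS − V_TN = 2.68 − 0.96 = 1.72 V.
Since V_DS = 2.45 V ≥ V_ov = 1.72 V, the device is in saturation.
I_D = ½ k_n V_ov² (1 + λ V_DS) = 0.5 × 3 × 1.72² × (1 + 0.069 × 2.45) = 5.18 mA.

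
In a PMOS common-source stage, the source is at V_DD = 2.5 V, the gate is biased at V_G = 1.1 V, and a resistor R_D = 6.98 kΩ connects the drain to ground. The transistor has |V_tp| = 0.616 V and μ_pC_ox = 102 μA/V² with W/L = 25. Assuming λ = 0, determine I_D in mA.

V_SG = V_DD − V_G = 2.5 − 1.1 = 1.4 V, so V_ov = 1.4 − 0.616 = 0.784 V.
k_p = μ_pC_ox · (W/L) = 2.55 mA/V².
Assume saturation: I_D = ½ k_p V_ov² = 0.5 × 2.55 × 0.784² = 0.784 mA, giving V_SD = V_DD − I_D R_D = 2.5 − 0.784 × 6.98 = -2.97 V.
But -2.97 V < V_ov = 0.784 V, so the device is actually in triode.
In triode I_D = k_p[V_ov V_SD − ½ V_SD²] and I_D = (V_DD − V_SD)/R_D. Equating: 8.9 V_SD² − 14.95 V_SD + 2.5 = 0, giving V_SD = 0.188 V (the root below V_ov).
I_D = (2.5 − 0.188) / 6.98 = 0.331 mA.

I_D = 0.331 mA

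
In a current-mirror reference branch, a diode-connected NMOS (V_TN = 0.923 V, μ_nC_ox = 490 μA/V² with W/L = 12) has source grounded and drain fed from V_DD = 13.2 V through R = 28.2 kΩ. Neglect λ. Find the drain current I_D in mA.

With gate tied to drain, V_GS = V_DS ≥ V_GS − V_TN, so the device is in saturation.
k_n = μ_nC_ox · (W/L) = 5.88 mA/V².
KCL at the drain: ½ k_n (V_GS − V_TN)² = (V_DD − V_GS)/R.
Let x = V_GS − 0.923. Then 82.9 x² + x − 12.28 = 0, giving x = 0.379 V (positive root), so V_GS = 1.3 V.
I_D = (V_DD − V_GS)/R = (13.2 − 1.3) / 28.2 = 0.422 mA.

I_D = 0.422 mA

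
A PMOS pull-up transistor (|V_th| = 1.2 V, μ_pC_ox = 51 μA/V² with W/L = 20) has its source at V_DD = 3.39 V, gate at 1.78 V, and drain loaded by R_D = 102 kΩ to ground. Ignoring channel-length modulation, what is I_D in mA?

I_D = 0.0324 mA

V_SG = V_DD − V_G = 3.39 − 1.78 = 1.61 V, so V_ov = 1.61 − 1.2 = 0.41 V.
k_p = μ_pC_ox · (W/L) = 1.02 mA/V².
Assume saturation: I_D = ½ k_p V_ov² = 0.5 × 1.02 × 0.41² = 0.0857 mA, giving V_SD = V_DD − I_D R_D = 3.39 − 0.0857 × 102 = -5.35 V.
But -5.35 V < V_ov = 0.41 V, so the device is actually in triode.
In triode I_D = k_p[V_ov V_SD − ½ V_SD²] and I_D = (V_DD − V_SD)/R_D. Equating: 52 V_SD² − 43.66 V_SD + 3.39 = 0, giving V_SD = 0.0866 V (the root below V_ov).
I_D = (3.39 − 0.0866) / 102 = 0.0324 mA.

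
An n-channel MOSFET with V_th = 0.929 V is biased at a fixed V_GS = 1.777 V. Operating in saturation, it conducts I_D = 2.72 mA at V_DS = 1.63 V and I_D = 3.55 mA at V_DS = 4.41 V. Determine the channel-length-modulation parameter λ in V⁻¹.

λ = 0.134 V⁻¹

With V_GS fixed, I_D ∝ (1 + λ V_DS) in saturation, so I_D2/I_D1 = (1 + λ V_DS2)/(1 + λ V_DS1).
3.55/2.72 = 1.305 = (1 + 4.41 λ)/(1 + 1.63 λ).
Solving: λ (I_D1 V_DS2 − I_D2 V_DS1) = I_D2 − I_D1, so λ = (3.55 − 2.72) / (2.72 × 4.41 − 3.55 × 1.63) = 0.83 / 6.21 = 0.134 V⁻¹.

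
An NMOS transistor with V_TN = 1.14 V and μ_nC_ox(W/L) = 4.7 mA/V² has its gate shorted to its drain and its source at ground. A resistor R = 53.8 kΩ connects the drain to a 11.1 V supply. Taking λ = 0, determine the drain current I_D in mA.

I_D = 0.180 mA

With gate tied to drain, V_GS = V_DS ≥ V_GS − V_TN, so the device is in saturation.
KCL at the drain: ½ k_n (V_GS − V_TN)² = (V_DD − V_GS)/R.
Let x = V_GS − 1.14. Then 126 x² + x − 9.96 = 0, giving x = 0.277 V (positive root), so V_GS = 1.42 V.
I_D = (V_DD − V_GS)/R = (11.1 − 1.42) / 53.8 = 0.18 mA.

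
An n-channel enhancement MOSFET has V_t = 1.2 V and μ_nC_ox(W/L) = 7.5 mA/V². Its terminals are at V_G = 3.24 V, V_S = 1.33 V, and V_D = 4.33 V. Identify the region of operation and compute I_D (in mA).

Saturation; I_D = 1.89 mA

V_GS = V_G − V_S = 3.24 − 1.33 = 1.91 V; V_DS = V_D − V_S = 4.33 − 1.33 = 3 V.
V_ov = V_GS − V_t = 1.91 − 1.2 = 0.71 V.
Since V_DS = 3 V ≥ V_ov = 0.71 V, the device is in saturation.
I_D = ½ k_n V_ov² = 0.5 × 7.5 × 0.71² = 1.89 mA.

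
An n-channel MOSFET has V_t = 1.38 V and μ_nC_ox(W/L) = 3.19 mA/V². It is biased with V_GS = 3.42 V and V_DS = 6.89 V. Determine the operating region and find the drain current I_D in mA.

V_ov = V_GS − V_t = 3.42 − 1.38 = 2.04 V.
Since V_DS = 6.89 V ≥ V_ov = 2.04 V, the device is in saturation.
I_D = ½ k_n V_ov² = 0.5 × 3.19 × 2.04² = 6.64 mA.

Saturation; I_D = 6.64 mA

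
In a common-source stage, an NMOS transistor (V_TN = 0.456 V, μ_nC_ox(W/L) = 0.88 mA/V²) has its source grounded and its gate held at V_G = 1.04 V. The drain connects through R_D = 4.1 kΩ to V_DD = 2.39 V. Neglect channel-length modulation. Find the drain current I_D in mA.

V_GS = V_G = 1.04 V, so V_ov = 1.04 − 0.456 = 0.584 V.
Assume saturation: I_D = ½ k_n V_ov² = 0.5 × 0.88 × 0.584² = 0.15 mA, giving V_DS = V_DD − I_D R_D = 2.39 − 0.15 × 4.1 = 1.77 V.
V_DS = 1.77 V ≥ V_ov = 0.584 V, confirming saturation.

I_D = 0.150 mA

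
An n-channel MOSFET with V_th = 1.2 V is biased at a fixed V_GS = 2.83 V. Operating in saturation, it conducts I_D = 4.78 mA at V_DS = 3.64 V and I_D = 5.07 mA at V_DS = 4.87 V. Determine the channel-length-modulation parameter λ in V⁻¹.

With V_GS fixed, I_D ∝ (1 + λ V_DS) in saturation, so I_D2/I_D1 = (1 + λ V_DS2)/(1 + λ V_DS1).
5.07/4.78 = 1.061 = (1 + 4.87 λ)/(1 + 3.64 λ).
Solving: λ (I_D1 V_DS2 − I_D2 V_DS1) = I_D2 − I_D1, so λ = (5.07 − 4.78) / (4.78 × 4.87 − 5.07 × 3.64) = 0.29 / 4.82 = 0.0601 V⁻¹.

λ = 0.0601 V⁻¹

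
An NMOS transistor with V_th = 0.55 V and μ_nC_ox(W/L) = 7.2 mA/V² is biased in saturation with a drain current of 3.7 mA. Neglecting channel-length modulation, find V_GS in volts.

V_GS = 1.56 V

In saturation I_D = ½ k_n (V_GS − V_th)², so V_GS − V_th = √(2 I_D / k_n) = √(2 × 3.7 / 7.2) = 1.01 V.
V_GS = 0.55 + 1.01 = 1.56 V.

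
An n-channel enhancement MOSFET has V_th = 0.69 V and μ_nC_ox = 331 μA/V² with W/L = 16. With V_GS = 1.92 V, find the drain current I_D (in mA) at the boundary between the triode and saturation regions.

I_D = 4.01 mA

At the boundary V_DS = V_ov = V_GS − V_th = 1.92 − 0.69 = 1.23 V.
k_n = μ_nC_ox · (W/L) = 5.296 mA/V².
I_D = ½ k_n V_ov² = 0.5 × 5.296 × 1.23² = 4.01 mA.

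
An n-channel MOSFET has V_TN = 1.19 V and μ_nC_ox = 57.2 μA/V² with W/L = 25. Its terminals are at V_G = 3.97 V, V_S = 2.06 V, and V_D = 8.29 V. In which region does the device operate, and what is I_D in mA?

V_GS = V_G − V_S = 3.97 − 2.06 = 1.91 V; V_DS = V_D − V_S = 8.29 − 2.06 = 6.23 V.
k_n = μ_nC_ox · (W/L) = 1.43 mA/V².
V_ov = V_GS − V_TN = 1.91 − 1.19 = 0.72 V.
Since V_DS = 6.23 V ≥ V_ov = 0.72 V, the device is in saturation.
I_D = ½ k_n V_ov² = 0.5 × 1.43 × 0.72² = 0.371 mA.

Saturation; I_D = 0.371 mA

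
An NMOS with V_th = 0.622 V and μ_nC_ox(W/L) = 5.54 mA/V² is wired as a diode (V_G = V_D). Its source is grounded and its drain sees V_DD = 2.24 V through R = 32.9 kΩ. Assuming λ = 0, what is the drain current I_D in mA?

With gate tied to drain, V_GS = V_DS ≥ V_GS − V_th, so the device is in saturation.
KCL at the drain: ½ k_n (V_GS − V_th)² = (V_DD − V_GS)/R.
Let x = V_GS − 0.622. Then 91.1 x² + x − 1.618 = 0, giving x = 0.128 V (positive root), so V_GS = 0.75 V.
I_D = (V_DD − V_GS)/R = (2.24 − 0.75) / 32.9 = 0.0453 mA.

I_D = 0.0453 mA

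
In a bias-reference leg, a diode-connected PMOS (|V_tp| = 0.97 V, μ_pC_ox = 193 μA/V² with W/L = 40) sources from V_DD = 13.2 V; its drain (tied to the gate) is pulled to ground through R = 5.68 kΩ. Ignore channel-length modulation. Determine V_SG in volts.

With gate tied to drain, V_SG = V_SD ≥ V_SG − |V_tp|, so the device is in saturation.
k_p = μ_pC_ox · (W/L) = 7.72 mA/V².
KCL at the drain: ½ k_p (V_SG − |V_tp|)² = (V_DD − V_SG)/R.
Let x = V_SG − 0.97. Then 21.9 x² + x − 12.23 = 0, giving x = 0.724 V (positive root), so V_SG = 1.69 V.
I_D = (V_DD − V_SG)/R = (13.2 − 1.69) / 5.68 = 2.03 mA.

V_SG = 1.69 V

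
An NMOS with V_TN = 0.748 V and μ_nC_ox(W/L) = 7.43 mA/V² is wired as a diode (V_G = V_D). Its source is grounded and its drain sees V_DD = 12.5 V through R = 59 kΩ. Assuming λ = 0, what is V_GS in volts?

With gate tied to drain, V_GS = V_DS ≥ V_GS − V_TN, so the device is in saturation.
KCL at the drain: ½ k_n (V_GS − V_TN)² = (V_DD − V_GS)/R.
Let x = V_GS − 0.748. Then 219 x² + x − 11.75 = 0, giving x = 0.229 V (positive root), so V_GS = 0.977 V.
I_D = (V_DD − V_GS)/R = (12.5 − 0.977) / 59 = 0.195 mA.

V_GS = 0.977 V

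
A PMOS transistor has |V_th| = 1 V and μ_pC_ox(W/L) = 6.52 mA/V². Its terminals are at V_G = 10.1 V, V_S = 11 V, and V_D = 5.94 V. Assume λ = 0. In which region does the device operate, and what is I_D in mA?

Cutoff; I_D = 0 mA

V_SG = V_S − V_G = 11 − 10.1 = 0.9 V; V_SD = V_S − V_D = 11 − 5.94 = 5.06 V.
V_SG = 0.9 V < |V_th| = 1 V, so the transistor is in cutoff.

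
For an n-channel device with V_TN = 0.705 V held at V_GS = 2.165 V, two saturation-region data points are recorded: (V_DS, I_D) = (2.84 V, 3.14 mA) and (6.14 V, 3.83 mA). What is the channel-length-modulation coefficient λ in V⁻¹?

λ = 0.0821 V⁻¹

With V_GS fixed, I_D ∝ (1 + λ V_DS) in saturation, so I_D2/I_D1 = (1 + λ V_DS2)/(1 + λ V_DS1).
3.83/3.14 = 1.22 = (1 + 6.14 λ)/(1 + 2.84 λ).
Solving: λ (I_D1 V_DS2 − I_D2 V_DS1) = I_D2 − I_D1, so λ = (3.83 − 3.14) / (3.14 × 6.14 − 3.83 × 2.84) = 0.69 / 8.4 = 0.0821 V⁻¹.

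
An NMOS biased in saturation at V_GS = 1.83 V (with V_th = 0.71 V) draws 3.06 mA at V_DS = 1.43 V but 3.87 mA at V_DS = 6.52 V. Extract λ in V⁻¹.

λ = 0.0562 V⁻¹

With V_GS fixed, I_D ∝ (1 + λ V_DS) in saturation, so I_D2/I_D1 = (1 + λ V_DS2)/(1 + λ V_DS1).
3.87/3.06 = 1.265 = (1 + 6.52 λ)/(1 + 1.43 λ).
Solving: λ (I_D1 V_DS2 − I_D2 V_DS1) = I_D2 − I_D1, so λ = (3.87 − 3.06) / (3.06 × 6.52 − 3.87 × 1.43) = 0.81 / 14.4 = 0.0562 V⁻¹.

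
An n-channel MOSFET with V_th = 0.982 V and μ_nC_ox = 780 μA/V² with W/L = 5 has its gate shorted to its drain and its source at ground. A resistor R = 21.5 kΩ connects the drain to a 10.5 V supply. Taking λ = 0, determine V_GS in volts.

With gate tied to drain, V_GS = V_DS ≥ V_GS − V_th, so the device is in saturation.
k_n = μ_nC_ox · (W/L) = 3.9 mA/V².
KCL at the drain: ½ k_n (V_GS − V_th)² = (V_DD − V_GS)/R.
Let x = V_GS − 0.982. Then 41.9 x² + x − 9.518 = 0, giving x = 0.465 V (positive root), so V_GS = 1.45 V.
I_D = (V_DD − V_GS)/R = (10.5 − 1.45) / 21.5 = 0.421 mA.

V_GS = 1.45 V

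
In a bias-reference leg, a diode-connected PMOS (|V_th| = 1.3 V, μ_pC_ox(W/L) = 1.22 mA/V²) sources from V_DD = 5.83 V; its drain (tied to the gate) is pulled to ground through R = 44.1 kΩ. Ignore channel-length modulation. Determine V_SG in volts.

V_SG = 1.69 V

With gate tied to drain, V_SG = V_SD ≥ V_SG − |V_th|, so the device is in saturation.
KCL at the drain: ½ k_p (V_SG − |V_th|)² = (V_DD − V_SG)/R.
Let x = V_SG − 1.3. Then 26.9 x² + x − 4.53 = 0, giving x = 0.392 V (positive root), so V_SG = 1.69 V.
I_D = (V_DD − V_SG)/R = (5.83 − 1.69) / 44.1 = 0.0938 mA.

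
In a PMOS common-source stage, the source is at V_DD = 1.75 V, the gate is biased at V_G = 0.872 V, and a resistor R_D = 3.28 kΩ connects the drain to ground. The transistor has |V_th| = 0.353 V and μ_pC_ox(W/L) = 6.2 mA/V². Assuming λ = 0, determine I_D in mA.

V_SG = V_DD − V_G = 1.75 − 0.872 = 0.878 V, so V_ov = 0.878 − 0.353 = 0.525 V.
Assume saturation: I_D = ½ k_p V_ov² = 0.5 × 6.2 × 0.525² = 0.854 mA, giving V_SD = V_DD − I_D R_D = 1.75 − 0.854 × 3.28 = -1.05 V.
But -1.05 V < V_ov = 0.525 V, so the device is actually in triode.
In triode I_D = k_p[V_ov V_SD − ½ V_SD²] and I_D = (V_DD − V_SD)/R_D. Equating: 10.2 V_SD² − 11.68 V_SD + 1.75 = 0, giving V_SD = 0.177 V (the root below V_ov).
I_D = (1.75 − 0.177) / 3.28 = 0.48 mA.

I_D = 0.480 mA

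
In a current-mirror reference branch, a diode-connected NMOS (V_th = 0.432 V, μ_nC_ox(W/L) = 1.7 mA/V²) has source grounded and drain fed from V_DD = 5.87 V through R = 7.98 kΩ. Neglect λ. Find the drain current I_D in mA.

With gate tied to drain, V_GS = V_DS ≥ V_GS − V_th, so the device is in saturation.
KCL at the drain: ½ k_n (V_GS − V_th)² = (V_DD − V_GS)/R.
Let x = V_GS − 0.432. Then 6.78 x² + x − 5.438 = 0, giving x = 0.825 V (positive root), so V_GS = 1.26 V.
I_D = (V_DD − V_GS)/R = (5.87 − 1.26) / 7.98 = 0.578 mA.

I_D = 0.578 mA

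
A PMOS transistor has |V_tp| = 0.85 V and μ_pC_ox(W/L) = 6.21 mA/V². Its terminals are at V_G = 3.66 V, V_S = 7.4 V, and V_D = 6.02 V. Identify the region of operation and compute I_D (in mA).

Triode; I_D = 18.9 mA

V_SG = V_S − V_G = 7.4 − 3.66 = 3.74 V; V_SD = V_S − V_D = 7.4 − 6.02 = 1.38 V.
V_ov = V_SG − |V_tp| = 3.74 − 0.85 = 2.89 V.
Since V_SD = 1.38 V < V_ov = 2.89 V, the device is in the triode region.
I_D = k_p [V_ov · V_SD − ½ V_SD²] = 6.21 × [2.89 × 1.38 − 0.5 × 1.38²] = 18.9 mA.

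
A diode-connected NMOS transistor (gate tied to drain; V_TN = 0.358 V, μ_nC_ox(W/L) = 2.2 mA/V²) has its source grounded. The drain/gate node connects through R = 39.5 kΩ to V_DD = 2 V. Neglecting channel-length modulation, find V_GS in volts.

With gate tied to drain, V_GS = V_DS ≥ V_GS − V_TN, so the device is in saturation.
KCL at the drain: ½ k_n (V_GS − V_TN)² = (V_DD − V_GS)/R.
Let x = V_GS − 0.358. Then 43.5 x² + x − 1.642 = 0, giving x = 0.183 V (positive root), so V_GS = 0.541 V.
I_D = (V_DD − V_GS)/R = (2 − 0.541) / 39.5 = 0.0369 mA.

V_GS = 0.541 V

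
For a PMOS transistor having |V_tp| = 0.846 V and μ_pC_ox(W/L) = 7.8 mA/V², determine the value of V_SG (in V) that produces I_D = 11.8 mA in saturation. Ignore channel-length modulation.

V_SG = 2.59 V

In saturation I_D = ½ k_p (V_SG − |V_tp|)², so V_SG − |V_tp| = √(2 I_D / k_p) = √(2 × 11.8 / 7.8) = 1.74 V.
V_SG = 0.846 + 1.74 = 2.59 V.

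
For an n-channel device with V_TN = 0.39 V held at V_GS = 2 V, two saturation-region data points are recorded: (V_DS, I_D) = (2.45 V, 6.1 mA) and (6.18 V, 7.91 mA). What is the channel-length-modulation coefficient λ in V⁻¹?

With V_GS fixed, I_D ∝ (1 + λ V_DS) in saturation, so I_D2/I_D1 = (1 + λ V_DS2)/(1 + λ V_DS1).
7.91/6.1 = 1.297 = (1 + 6.18 λ)/(1 + 2.45 λ).
Solving: λ (I_D1 V_DS2 − I_D2 V_DS1) = I_D2 − I_D1, so λ = (7.91 − 6.1) / (6.1 × 6.18 − 7.91 × 2.45) = 1.81 / 18.3 = 0.0988 V⁻¹.

λ = 0.0988 V⁻¹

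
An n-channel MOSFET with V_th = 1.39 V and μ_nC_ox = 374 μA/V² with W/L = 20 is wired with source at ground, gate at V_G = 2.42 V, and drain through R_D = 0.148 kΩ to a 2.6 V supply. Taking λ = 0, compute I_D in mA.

I_D = 3.97 mA

V_GS = V_G = 2.42 V, so V_ov = 2.42 − 1.39 = 1.03 V.
k_n = μ_nC_ox · (W/L) = 7.48 mA/V².
Assume saturation: I_D = ½ k_n V_ov² = 0.5 × 7.48 × 1.03² = 3.97 mA, giving V_DS = V_DD − I_D R_D = 2.6 − 3.97 × 0.148 = 2.01 V.
V_DS = 2.01 V ≥ V_ov = 1.03 V, confirming saturation.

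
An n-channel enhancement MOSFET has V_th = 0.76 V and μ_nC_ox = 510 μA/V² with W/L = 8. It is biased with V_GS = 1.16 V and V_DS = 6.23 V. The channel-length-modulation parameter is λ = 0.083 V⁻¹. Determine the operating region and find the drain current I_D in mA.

Saturation; I_D = 0.495 mA

k_n = μ_nC_ox · (W/L) = 4.08 mA/V².
V_ov = V_GS − V_th = 1.16 − 0.76 = 0.4 V.
Since V_DS = 6.23 V ≥ V_ov = 0.4 V, the device is in saturation.
I_D = ½ k_n V_ov² (1 + λ V_DS) = 0.5 × 4.08 × 0.4² × (1 + 0.083 × 6.23) = 0.495 mA.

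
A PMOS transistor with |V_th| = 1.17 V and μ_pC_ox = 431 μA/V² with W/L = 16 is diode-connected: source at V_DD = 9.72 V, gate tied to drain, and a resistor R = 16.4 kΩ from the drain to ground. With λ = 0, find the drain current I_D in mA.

With gate tied to drain, V_SG = V_SD ≥ V_SG − |V_th|, so the device is in saturation.
k_p = μ_pC_ox · (W/L) = 6.896 mA/V².
KCL at the drain: ½ k_p (V_SG − |V_th|)² = (V_DD − V_SG)/R.
Let x = V_SG − 1.17. Then 56.5 x² + x − 8.55 = 0, giving x = 0.38 V (positive root), so V_SG = 1.55 V.
I_D = (V_DD − V_SG)/R = (9.72 − 1.55) / 16.4 = 0.498 mA.

I_D = 0.498 mA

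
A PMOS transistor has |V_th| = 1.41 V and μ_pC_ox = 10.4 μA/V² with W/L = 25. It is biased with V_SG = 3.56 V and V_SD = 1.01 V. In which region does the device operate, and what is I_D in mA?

k_p = μ_pC_ox · (W/L) = 0.26 mA/V².
V_ov = V_SG − |V_th| = 3.56 − 1.41 = 2.15 V.
Since V_SD = 1.01 V < V_ov = 2.15 V, the device is in the triode region.
I_D = k_p [V_ov · V_SD − ½ V_SD²] = 0.26 × [2.15 × 1.01 − 0.5 × 1.01²] = 0.432 mA.

Triode; I_D = 0.432 mA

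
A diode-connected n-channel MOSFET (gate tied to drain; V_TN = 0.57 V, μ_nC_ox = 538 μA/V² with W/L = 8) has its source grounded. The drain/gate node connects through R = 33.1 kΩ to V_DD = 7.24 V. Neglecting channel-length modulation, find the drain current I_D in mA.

I_D = 0.192 mA

With gate tied to drain, V_GS = V_DS ≥ V_GS − V_TN, so the device is in saturation.
k_n = μ_nC_ox · (W/L) = 4.304 mA/V².
KCL at the drain: ½ k_n (V_GS − V_TN)² = (V_DD − V_GS)/R.
Let x = V_GS − 0.57. Then 71.2 x² + x − 6.67 = 0, giving x = 0.299 V (positive root), so V_GS = 0.869 V.
I_D = (V_DD − V_GS)/R = (7.24 − 0.869) / 33.1 = 0.192 mA.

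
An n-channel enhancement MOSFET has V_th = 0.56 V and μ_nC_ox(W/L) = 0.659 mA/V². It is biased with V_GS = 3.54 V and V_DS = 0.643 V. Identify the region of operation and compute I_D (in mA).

V_ov = V_GS − V_th = 3.54 − 0.56 = 2.98 V.
Since V_DS = 0.643 V < V_ov = 2.98 V, the device is in the triode region.
I_D = k_n [V_ov · V_DS − ½ V_DS²] = 0.659 × [2.98 × 0.643 − 0.5 × 0.643²] = 1.13 mA.

Triode; I_D = 1.13 mA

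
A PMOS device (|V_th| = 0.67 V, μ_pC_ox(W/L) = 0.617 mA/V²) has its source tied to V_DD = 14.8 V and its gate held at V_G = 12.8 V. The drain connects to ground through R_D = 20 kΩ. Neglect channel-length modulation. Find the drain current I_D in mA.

I_D = 0.546 mA

V_SG = V_DD − V_G = 14.8 − 12.8 = 2 V, so V_ov = 2 − 0.67 = 1.33 V.
Assume saturation: I_D = ½ k_p V_ov² = 0.5 × 0.617 × 1.33² = 0.546 mA, giving V_SD = V_DD − I_D R_D = 14.8 − 0.546 × 20 = 3.89 V.
V_SD = 3.89 V ≥ V_ov = 1.33 V, confirming saturation.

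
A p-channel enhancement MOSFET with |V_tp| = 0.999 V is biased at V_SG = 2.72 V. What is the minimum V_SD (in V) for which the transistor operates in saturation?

The boundary between triode and saturation is V_SD = V_SG − |V_tp| = V_ov.
V_ov = 2.72 − 0.999 = 1.72 V.

V_SD,sat = 1.72 V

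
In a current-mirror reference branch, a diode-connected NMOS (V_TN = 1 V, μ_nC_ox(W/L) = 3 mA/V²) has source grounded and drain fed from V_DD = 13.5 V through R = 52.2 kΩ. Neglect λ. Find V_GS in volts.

With gate tied to drain, V_GS = V_DS ≥ V_GS − V_TN, so the device is in saturation.
KCL at the drain: ½ k_n (V_GS − V_TN)² = (V_DD − V_GS)/R.
Let x = V_GS − 1. Then 78.3 x² + x − 12.5 = 0, giving x = 0.393 V (positive root), so V_GS = 1.39 V.
I_D = (V_DD − V_GS)/R = (13.5 − 1.39) / 52.2 = 0.232 mA.

V_GS = 1.39 V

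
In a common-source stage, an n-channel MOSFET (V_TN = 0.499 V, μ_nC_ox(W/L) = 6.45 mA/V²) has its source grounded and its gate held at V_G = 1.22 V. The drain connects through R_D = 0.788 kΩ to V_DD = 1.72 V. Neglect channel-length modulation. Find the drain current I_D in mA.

I_D = 1.53 mA

V_GS = V_G = 1.22 V, so V_ov = 1.22 − 0.499 = 0.721 V.
Assume saturation: I_D = ½ k_n V_ov² = 0.5 × 6.45 × 0.721² = 1.68 mA, giving V_DS = V_DD − I_D R_D = 1.72 − 1.68 × 0.788 = 0.399 V.
But 0.399 V < V_ov = 0.721 V, so the device is actually in triode.
In triode I_D = k_n[V_ov V_DS − ½ V_DS²] and I_D = (V_DD − V_DS)/R_D. Equating: 2.54 V_DS² − 4.665 V_DS + 1.72 = 0, giving V_DS = 0.511 V (the root below V_ov).
I_D = (1.72 − 0.511) / 0.788 = 1.53 mA.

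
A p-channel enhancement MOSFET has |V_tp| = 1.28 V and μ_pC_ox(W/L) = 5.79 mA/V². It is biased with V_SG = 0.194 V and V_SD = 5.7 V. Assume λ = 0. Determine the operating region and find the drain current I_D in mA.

V_SG = 0.194 V < |V_tp| = 1.28 V, so the transistor is in cutoff.

Cutoff; I_D = 0 mA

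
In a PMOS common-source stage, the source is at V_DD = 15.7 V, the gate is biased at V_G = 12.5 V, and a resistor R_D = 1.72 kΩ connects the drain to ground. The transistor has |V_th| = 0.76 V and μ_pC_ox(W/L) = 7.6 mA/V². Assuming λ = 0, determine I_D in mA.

I_D = 8.82 mA

V_SG = V_DD − V_G = 15.7 − 12.5 = 3.2 V, so V_ov = 3.2 − 0.76 = 2.44 V.
Assume saturation: I_D = ½ k_p V_ov² = 0.5 × 7.6 × 2.44² = 22.6 mA, giving V_SD = V_DD − I_D R_D = 15.7 − 22.6 × 1.72 = -23.2 V.
But -23.2 V < V_ov = 2.44 V, so the device is actually in triode.
In triode I_D = k_p[V_ov V_SD − ½ V_SD²] and I_D = (V_DD − V_SD)/R_D. Equating: 6.54 V_SD² − 32.9 V_SD + 15.7 = 0, giving V_SD = 0.534 V (the root below V_ov).
I_D = (15.7 − 0.534) / 1.72 = 8.82 mA.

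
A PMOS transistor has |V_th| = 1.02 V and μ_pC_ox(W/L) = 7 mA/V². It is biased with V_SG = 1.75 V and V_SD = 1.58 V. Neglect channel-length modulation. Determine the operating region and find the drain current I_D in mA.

V_ov = V_SG − |V_th| = 1.75 − 1.02 = 0.73 V.
Since V_SD = 1.58 V ≥ V_ov = 0.73 V, the device is in saturation.
I_D = ½ k_p V_ov² = 0.5 × 7 × 0.73² = 1.87 mA.

Saturation; I_D = 1.87 mA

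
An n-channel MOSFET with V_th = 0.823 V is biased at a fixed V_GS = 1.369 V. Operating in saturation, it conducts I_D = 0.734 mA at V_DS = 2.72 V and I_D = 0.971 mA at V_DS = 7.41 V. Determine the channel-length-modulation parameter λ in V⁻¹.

With V_GS fixed, I_D ∝ (1 + λ V_DS) in saturation, so I_D2/I_D1 = (1 + λ V_DS2)/(1 + λ V_DS1).
0.971/0.734 = 1.323 = (1 + 7.41 λ)/(1 + 2.72 λ).
Solving: λ (I_D1 V_DS2 − I_D2 V_DS1) = I_D2 − I_D1, so λ = (0.971 − 0.734) / (0.734 × 7.41 − 0.971 × 2.72) = 0.237 / 2.8 = 0.0847 V⁻¹.

λ = 0.0847 V⁻¹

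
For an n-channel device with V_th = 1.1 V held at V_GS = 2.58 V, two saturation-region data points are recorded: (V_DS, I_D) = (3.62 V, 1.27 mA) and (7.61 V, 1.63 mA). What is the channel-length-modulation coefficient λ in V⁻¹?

λ = 0.0956 V⁻¹

With V_GS fixed, I_D ∝ (1 + λ V_DS) in saturation, so I_D2/I_D1 = (1 + λ V_DS2)/(1 + λ V_DS1).
1.63/1.27 = 1.283 = (1 + 7.61 λ)/(1 + 3.62 λ).
Solving: λ (I_D1 V_DS2 − I_D2 V_DS1) = I_D2 − I_D1, so λ = (1.63 − 1.27) / (1.27 × 7.61 − 1.63 × 3.62) = 0.36 / 3.76 = 0.0956 V⁻¹.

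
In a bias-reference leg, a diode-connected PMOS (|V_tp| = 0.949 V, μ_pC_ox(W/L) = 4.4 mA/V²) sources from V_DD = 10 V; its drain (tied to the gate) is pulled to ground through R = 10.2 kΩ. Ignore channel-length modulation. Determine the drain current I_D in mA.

I_D = 0.827 mA

With gate tied to drain, V_SG = V_SD ≥ V_SG − |V_tp|, so the device is in saturation.
KCL at the drain: ½ k_p (V_SG − |V_tp|)² = (V_DD − V_SG)/R.
Let x = V_SG − 0.949. Then 22.4 x² + x − 9.051 = 0, giving x = 0.613 V (positive root), so V_SG = 1.56 V.
I_D = (V_DD − V_SG)/R = (10 − 1.56) / 10.2 = 0.827 mA.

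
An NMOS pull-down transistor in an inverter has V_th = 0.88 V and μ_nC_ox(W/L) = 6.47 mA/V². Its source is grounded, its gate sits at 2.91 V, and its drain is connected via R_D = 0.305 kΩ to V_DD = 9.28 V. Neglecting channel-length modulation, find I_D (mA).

V_GS = V_G = 2.91 V, so V_ov = 2.91 − 0.88 = 2.03 V.
Assume saturation: I_D = ½ k_n V_ov² = 0.5 × 6.47 × 2.03² = 13.3 mA, giving V_DS = V_DD − I_D R_D = 9.28 − 13.3 × 0.305 = 5.21 V.
V_DS = 5.21 V ≥ V_ov = 2.03 V, confirming saturation.

I_D = 13.3 mA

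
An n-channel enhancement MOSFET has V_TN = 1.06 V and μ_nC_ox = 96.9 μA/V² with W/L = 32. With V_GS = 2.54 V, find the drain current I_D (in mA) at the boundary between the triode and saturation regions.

I_D = 3.40 mA

At the boundary V_DS = V_ov = V_GS − V_TN = 2.54 − 1.06 = 1.48 V.
k_n = μ_nC_ox · (W/L) = 3.101 mA/V².
I_D = ½ k_n V_ov² = 0.5 × 3.101 × 1.48² = 3.4 mA.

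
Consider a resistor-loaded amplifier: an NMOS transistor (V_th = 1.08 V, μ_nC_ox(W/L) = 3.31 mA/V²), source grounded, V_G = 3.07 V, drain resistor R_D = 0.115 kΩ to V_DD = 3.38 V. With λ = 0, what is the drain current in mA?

I_D = 6.55 mA

V_GS = V_G = 3.07 V, so V_ov = 3.07 − 1.08 = 1.99 V.
Assume saturation: I_D = ½ k_n V_ov² = 0.5 × 3.31 × 1.99² = 6.55 mA, giving V_DS = V_DD − I_D R_D = 3.38 − 6.55 × 0.115 = 2.63 V.
V_DS = 2.63 V ≥ V_ov = 1.99 V, confirming saturation.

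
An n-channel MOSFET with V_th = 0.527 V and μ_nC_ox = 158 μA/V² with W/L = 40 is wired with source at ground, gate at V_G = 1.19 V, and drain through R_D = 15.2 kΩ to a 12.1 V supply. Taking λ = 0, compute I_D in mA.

V_GS = V_G = 1.19 V, so V_ov = 1.19 − 0.527 = 0.663 V.
k_n = μ_nC_ox · (W/L) = 6.32 mA/V².
Assume saturation: I_D = ½ k_n V_ov² = 0.5 × 6.32 × 0.663² = 1.39 mA, giving V_DS = V_DD − I_D R_D = 12.1 − 1.39 × 15.2 = -9.01 V.
But -9.01 V < V_ov = 0.663 V, so the device is actually in triode.
In triode I_D = k_n[V_ov V_DS − ½ V_DS²] and I_D = (V_DD − V_DS)/R_D. Equating: 48 V_DS² − 64.69 V_DS + 12.1 = 0, giving V_DS = 0.224 V (the root below V_ov).
I_D = (12.1 − 0.224) / 15.2 = 0.781 mA.

I_D = 0.781 mA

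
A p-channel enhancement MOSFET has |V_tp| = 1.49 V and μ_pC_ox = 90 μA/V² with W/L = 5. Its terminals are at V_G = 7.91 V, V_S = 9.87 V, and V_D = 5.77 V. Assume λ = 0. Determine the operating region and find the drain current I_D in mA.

Saturation; I_D = 0.0497 mA

V_SG = V_S − V_G = 9.87 − 7.91 = 1.96 V; V_SD = V_S − V_D = 9.87 − 5.77 = 4.1 V.
k_p = μ_pC_ox · (W/L) = 0.45 mA/V².
V_ov = V_SG − |V_tp| = 1.96 − 1.49 = 0.47 V.
Since V_SD = 4.1 V ≥ V_ov = 0.47 V, the device is in saturation.
I_D = ½ k_p V_ov² = 0.5 × 0.45 × 0.47² = 0.0497 mA.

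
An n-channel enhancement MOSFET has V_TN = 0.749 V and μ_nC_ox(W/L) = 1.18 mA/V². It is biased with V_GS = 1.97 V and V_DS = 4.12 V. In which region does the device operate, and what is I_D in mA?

Saturation; I_D = 0.880 mA

V_ov = V_GS − V_TN = 1.97 − 0.749 = 1.22 V.
Since V_DS = 4.12 V ≥ V_ov = 1.22 V, the device is in saturation.
I_D = ½ k_n V_ov² = 0.5 × 1.18 × 1.22² = 0.88 mA.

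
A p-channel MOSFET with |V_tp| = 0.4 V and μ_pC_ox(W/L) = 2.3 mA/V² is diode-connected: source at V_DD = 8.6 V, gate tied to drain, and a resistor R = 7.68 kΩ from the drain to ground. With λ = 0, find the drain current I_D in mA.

I_D = 0.949 mA

With gate tied to drain, V_SG = V_SD ≥ V_SG − |V_tp|, so the device is in saturation.
KCL at the drain: ½ k_p (V_SG − |V_tp|)² = (V_DD − V_SG)/R.
Let x = V_SG − 0.4. Then 8.83 x² + x − 8.2 = 0, giving x = 0.909 V (positive root), so V_SG = 1.31 V.
I_D = (V_DD − V_SG)/R = (8.6 − 1.31) / 7.68 = 0.949 mA.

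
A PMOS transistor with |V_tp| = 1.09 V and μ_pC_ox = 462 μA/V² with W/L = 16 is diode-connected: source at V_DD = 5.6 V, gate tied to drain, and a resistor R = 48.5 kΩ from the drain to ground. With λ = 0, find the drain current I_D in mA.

I_D = 0.0898 mA

With gate tied to drain, V_SG = V_SD ≥ V_SG − |V_tp|, so the device is in saturation.
k_p = μ_pC_ox · (W/L) = 7.392 mA/V².
KCL at the drain: ½ k_p (V_SG − |V_tp|)² = (V_DD − V_SG)/R.
Let x = V_SG − 1.09. Then 179 x² + x − 4.51 = 0, giving x = 0.156 V (positive root), so V_SG = 1.25 V.
I_D = (V_DD − V_SG)/R = (5.6 − 1.25) / 48.5 = 0.0898 mA.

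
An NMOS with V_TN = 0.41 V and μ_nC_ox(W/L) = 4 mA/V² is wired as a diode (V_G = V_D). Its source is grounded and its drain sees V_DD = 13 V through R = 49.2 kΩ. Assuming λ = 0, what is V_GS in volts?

V_GS = 0.763 V

With gate tied to drain, V_GS = V_DS ≥ V_GS − V_TN, so the device is in saturation.
KCL at the drain: ½ k_n (V_GS − V_TN)² = (V_DD − V_GS)/R.
Let x = V_GS − 0.41. Then 98.4 x² + x − 12.59 = 0, giving x = 0.353 V (positive root), so V_GS = 0.763 V.
I_D = (V_DD − V_GS)/R = (13 − 0.763) / 49.2 = 0.249 mA.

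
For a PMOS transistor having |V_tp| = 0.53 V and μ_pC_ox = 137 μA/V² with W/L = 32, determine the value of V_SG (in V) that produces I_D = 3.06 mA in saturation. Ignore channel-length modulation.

k_p = μ_pC_ox · (W/L) = 4.384 mA/V².
In saturation I_D = ½ k_p (V_SG − |V_tp|)², so V_SG − |V_tp| = √(2 I_D / k_p) = √(2 × 3.06 / 4.384) = 1.18 V.
V_SG = 0.53 + 1.18 = 1.71 V.

V_SG = 1.71 V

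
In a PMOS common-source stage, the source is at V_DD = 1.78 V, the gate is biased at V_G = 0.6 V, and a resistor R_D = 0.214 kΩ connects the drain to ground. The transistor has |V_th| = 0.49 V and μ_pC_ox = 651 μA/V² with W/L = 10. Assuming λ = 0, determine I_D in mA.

V_SG = V_DD − V_G = 1.78 − 0.6 = 1.18 V, so V_ov = 1.18 − 0.49 = 0.69 V.
k_p = μ_pC_ox · (W/L) = 6.51 mA/V².
Assume saturation: I_D = ½ k_p V_ov² = 0.5 × 6.51 × 0.69² = 1.55 mA, giving V_SD = V_DD − I_D R_D = 1.78 − 1.55 × 0.214 = 1.45 V.
V_SD = 1.45 V ≥ V_ov = 0.69 V, confirming saturation.

I_D = 1.55 mA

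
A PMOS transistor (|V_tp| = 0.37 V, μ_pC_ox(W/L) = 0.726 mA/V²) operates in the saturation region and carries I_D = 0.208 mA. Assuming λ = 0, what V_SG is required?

V_SG = 1.13 V

In saturation I_D = ½ k_p (V_SG − |V_tp|)², so V_SG − |V_tp| = √(2 I_D / k_p) = √(2 × 0.208 / 0.726) = 0.757 V.
V_SG = 0.37 + 0.757 = 1.13 V.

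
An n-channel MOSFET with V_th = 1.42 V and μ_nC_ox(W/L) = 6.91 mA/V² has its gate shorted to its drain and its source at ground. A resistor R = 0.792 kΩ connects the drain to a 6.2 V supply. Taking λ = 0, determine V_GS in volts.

With gate tied to drain, V_GS = V_DS ≥ V_GS − V_th, so the device is in saturation.
KCL at the drain: ½ k_n (V_GS − V_th)² = (V_DD − V_GS)/R.
Let x = V_GS − 1.42. Then 2.74 x² + x − 4.78 = 0, giving x = 1.15 V (positive root), so V_GS = 2.57 V.
I_D = (V_DD − V_GS)/R = (6.2 − 2.57) / 0.792 = 4.58 mA.

V_GS = 2.57 V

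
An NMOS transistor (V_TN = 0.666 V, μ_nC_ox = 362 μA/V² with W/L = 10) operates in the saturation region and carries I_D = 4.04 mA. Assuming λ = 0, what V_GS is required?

k_n = μ_nC_ox · (W/L) = 3.62 mA/V².
In saturation I_D = ½ k_n (V_GS − V_TN)², so V_GS − V_TN = √(2 I_D / k_n) = √(2 × 4.04 / 3.62) = 1.49 V.
V_GS = 0.666 + 1.49 = 2.16 V.

V_GS = 2.16 V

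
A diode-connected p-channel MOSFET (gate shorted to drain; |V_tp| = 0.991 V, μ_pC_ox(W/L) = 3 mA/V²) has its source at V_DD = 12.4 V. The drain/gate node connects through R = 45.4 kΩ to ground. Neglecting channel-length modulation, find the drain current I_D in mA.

With gate tied to drain, V_SG = V_SD ≥ V_SG − |V_tp|, so the device is in saturation.
KCL at the drain: ½ k_p (V_SG − |V_tp|)² = (V_DD − V_SG)/R.
Let x = V_SG − 0.991. Then 68.1 x² + x − 11.41 = 0, giving x = 0.402 V (positive root), so V_SG = 1.39 V.
I_D = (V_DD − V_SG)/R = (12.4 − 1.39) / 45.4 = 0.242 mA.

I_D = 0.242 mA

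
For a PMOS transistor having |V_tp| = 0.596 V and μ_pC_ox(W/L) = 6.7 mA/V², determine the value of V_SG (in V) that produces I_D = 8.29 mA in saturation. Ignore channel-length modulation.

V_SG = 2.17 V

In saturation I_D = ½ k_p (V_SG − |V_tp|)², so V_SG − |V_tp| = √(2 I_D / k_p) = √(2 × 8.29 / 6.7) = 1.57 V.
V_SG = 0.596 + 1.57 = 2.17 V.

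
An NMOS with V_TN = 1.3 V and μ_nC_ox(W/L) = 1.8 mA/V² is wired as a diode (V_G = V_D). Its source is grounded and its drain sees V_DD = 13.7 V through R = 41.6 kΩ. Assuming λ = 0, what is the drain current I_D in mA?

I_D = 0.285 mA

With gate tied to drain, V_GS = V_DS ≥ V_GS − V_TN, so the device is in saturation.
KCL at the drain: ½ k_n (V_GS − V_TN)² = (V_DD − V_GS)/R.
Let x = V_GS − 1.3. Then 37.4 x² + x − 12.4 = 0, giving x = 0.562 V (positive root), so V_GS = 1.86 V.
I_D = (V_DD − V_GS)/R = (13.7 − 1.86) / 41.6 = 0.285 mA.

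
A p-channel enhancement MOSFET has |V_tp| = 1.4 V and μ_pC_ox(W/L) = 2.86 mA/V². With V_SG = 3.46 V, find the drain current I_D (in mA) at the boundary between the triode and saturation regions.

At the boundary V_SD = V_ov = V_SG − |V_tp| = 3.46 − 1.4 = 2.06 V.
I_D = ½ k_p V_ov² = 0.5 × 2.86 × 2.06² = 6.07 mA.

I_D = 6.07 mA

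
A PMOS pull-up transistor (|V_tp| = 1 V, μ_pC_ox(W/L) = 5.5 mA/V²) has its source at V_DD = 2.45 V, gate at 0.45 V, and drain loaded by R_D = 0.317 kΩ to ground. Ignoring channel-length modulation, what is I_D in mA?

I_D = 2.75 mA

V_SG = V_DD − V_G = 2.45 − 0.45 = 2 V, so V_ov = 2 − 1 = 1 V.
Assume saturation: I_D = ½ k_p V_ov² = 0.5 × 5.5 × 1² = 2.75 mA, giving V_SD = V_DD − I_D R_D = 2.45 − 2.75 × 0.317 = 1.58 V.
V_SD = 1.58 V ≥ V_ov = 1 V, confirming saturation.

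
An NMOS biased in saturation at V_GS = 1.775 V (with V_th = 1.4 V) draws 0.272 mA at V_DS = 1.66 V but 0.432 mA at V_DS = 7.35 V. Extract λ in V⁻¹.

λ = 0.125 V⁻¹

With V_GS fixed, I_D ∝ (1 + λ V_DS) in saturation, so I_D2/I_D1 = (1 + λ V_DS2)/(1 + λ V_DS1).
0.432/0.272 = 1.588 = (1 + 7.35 λ)/(1 + 1.66 λ).
Solving: λ (I_D1 V_DS2 − I_D2 V_DS1) = I_D2 − I_D1, so λ = (0.432 − 0.272) / (0.272 × 7.35 − 0.432 × 1.66) = 0.16 / 1.28 = 0.125 V⁻¹.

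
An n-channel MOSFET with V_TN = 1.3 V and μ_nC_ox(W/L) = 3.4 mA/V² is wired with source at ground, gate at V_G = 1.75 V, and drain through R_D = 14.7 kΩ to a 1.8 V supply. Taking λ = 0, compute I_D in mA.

I_D = 0.117 mA

V_GS = V_G = 1.75 V, so V_ov = 1.75 − 1.3 = 0.45 V.
Assume saturation: I_D = ½ k_n V_ov² = 0.5 × 3.4 × 0.45² = 0.344 mA, giving V_DS = V_DD − I_D R_D = 1.8 − 0.344 × 14.7 = -3.26 V.
But -3.26 V < V_ov = 0.45 V, so the device is actually in triode.
In triode I_D = k_n[V_ov V_DS − ½ V_DS²] and I_D = (V_DD − V_DS)/R_D. Equating: 25 V_DS² − 23.49 V_DS + 1.8 = 0, giving V_DS = 0.0842 V (the root below V_ov).
I_D = (1.8 − 0.0842) / 14.7 = 0.117 mA.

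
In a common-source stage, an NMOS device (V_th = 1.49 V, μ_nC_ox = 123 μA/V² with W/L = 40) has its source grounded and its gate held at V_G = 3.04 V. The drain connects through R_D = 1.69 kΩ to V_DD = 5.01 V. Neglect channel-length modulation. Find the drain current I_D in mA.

V_GS = V_G = 3.04 V, so V_ov = 3.04 − 1.49 = 1.55 V.
k_n = μ_nC_ox · (W/L) = 4.92 mA/V².
Assume saturation: I_D = ½ k_n V_ov² = 0.5 × 4.92 × 1.55² = 5.91 mA, giving V_DS = V_DD − I_D R_D = 5.01 − 5.91 × 1.69 = -4.98 V.
But -4.98 V < V_ov = 1.55 V, so the device is actually in triode.
In triode I_D = k_n[V_ov V_DS − ½ V_DS²] and I_D = (V_DD − V_DS)/R_D. Equating: 4.16 V_DS² − 13.89 V_DS + 5.01 = 0, giving V_DS = 0.411 V (the root below V_ov).
I_D = (5.01 − 0.411) / 1.69 = 2.72 mA.

I_D = 2.72 mA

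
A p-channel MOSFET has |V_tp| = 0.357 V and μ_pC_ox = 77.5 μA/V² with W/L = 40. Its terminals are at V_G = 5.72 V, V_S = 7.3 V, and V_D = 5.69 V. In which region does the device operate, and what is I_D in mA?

V_SG = V_S − V_G = 7.3 − 5.72 = 1.58 V; V_SD = V_S − V_D = 7.3 − 5.69 = 1.61 V.
k_p = μ_pC_ox · (W/L) = 3.1 mA/V².
V_ov = V_SG − |V_tp| = 1.58 − 0.357 = 1.22 V.
Since V_SD = 1.61 V ≥ V_ov = 1.22 V, the device is in saturation.
I_D = ½ k_p V_ov² = 0.5 × 3.1 × 1.22² = 2.32 mA.

Saturation; I_D = 2.32 mA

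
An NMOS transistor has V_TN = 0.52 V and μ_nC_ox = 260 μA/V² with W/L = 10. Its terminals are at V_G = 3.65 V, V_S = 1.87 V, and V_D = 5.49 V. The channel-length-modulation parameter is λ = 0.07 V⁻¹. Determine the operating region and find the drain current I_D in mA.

V_GS = V_G − V_S = 3.65 − 1.87 = 1.78 V; V_DS = V_D − V_S = 5.49 − 1.87 = 3.62 V.
k_n = μ_nC_ox · (W/L) = 2.6 mA/V².
V_ov = V_GS − V_TN = 1.78 − 0.52 = 1.26 V.
Since V_DS = 3.62 V ≥ V_ov = 1.26 V, the device is in saturation.
I_D = ½ k_n V_ov² (1 + λ V_DS) = 0.5 × 2.6 × 1.26² × (1 + 0.07 × 3.62) = 2.59 mA.

Saturation; I_D = 2.59 mA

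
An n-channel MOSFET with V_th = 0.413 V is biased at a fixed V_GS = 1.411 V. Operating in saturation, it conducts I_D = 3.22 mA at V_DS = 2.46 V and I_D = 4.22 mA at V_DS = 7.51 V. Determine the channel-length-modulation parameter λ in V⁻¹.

λ = 0.0725 V⁻¹

With V_GS fixed, I_D ∝ (1 + λ V_DS) in saturation, so I_D2/I_D1 = (1 + λ V_DS2)/(1 + λ V_DS1).
4.22/3.22 = 1.311 = (1 + 7.51 λ)/(1 + 2.46 λ).
Solving: λ (I_D1 V_DS2 − I_D2 V_DS1) = I_D2 − I_D1, so λ = (4.22 − 3.22) / (3.22 × 7.51 − 4.22 × 2.46) = 1 / 13.8 = 0.0725 V⁻¹.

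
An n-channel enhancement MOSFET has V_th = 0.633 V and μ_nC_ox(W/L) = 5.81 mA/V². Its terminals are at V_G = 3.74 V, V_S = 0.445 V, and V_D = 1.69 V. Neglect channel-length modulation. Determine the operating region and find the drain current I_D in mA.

Triode; I_D = 14.8 mA

V_GS = V_G − V_S = 3.74 − 0.445 = 3.3 V; V_DS = V_D − V_S = 1.69 − 0.445 = 1.24 V.
V_ov = V_GS − V_th = 3.3 − 0.633 = 2.66 V.
Since V_DS = 1.24 V < V_ov = 2.66 V, the device is in the triode region.
I_D = k_n [V_ov · V_DS − ½ V_DS²] = 5.81 × [2.66 × 1.24 − 0.5 × 1.24²] = 14.8 mA.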